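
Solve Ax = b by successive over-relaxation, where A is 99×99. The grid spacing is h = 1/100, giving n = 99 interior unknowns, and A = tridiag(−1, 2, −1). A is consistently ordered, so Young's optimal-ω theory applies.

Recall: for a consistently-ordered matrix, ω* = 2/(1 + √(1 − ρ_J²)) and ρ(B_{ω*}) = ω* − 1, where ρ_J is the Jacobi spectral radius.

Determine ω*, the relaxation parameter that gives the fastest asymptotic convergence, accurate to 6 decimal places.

ω* = 1.939092

spectrum of D⁻¹(L+U) = {cos(kπ/100) : 1≤k≤99}; ρ_J = cos(π/100) = 0.999507.
1 − cos²(π/100) = sin²(π/100) ⇒ √(1−ρ_J²) = sin(π/100) = 0.0314108.
Young: ω* = 2/(1+√(1−ρ_J²)) = 2/(1+0.0314108) = 2/1.0314108 = 1.939092.
ρ_SOR = ω* − 1 ≈ 0.939092.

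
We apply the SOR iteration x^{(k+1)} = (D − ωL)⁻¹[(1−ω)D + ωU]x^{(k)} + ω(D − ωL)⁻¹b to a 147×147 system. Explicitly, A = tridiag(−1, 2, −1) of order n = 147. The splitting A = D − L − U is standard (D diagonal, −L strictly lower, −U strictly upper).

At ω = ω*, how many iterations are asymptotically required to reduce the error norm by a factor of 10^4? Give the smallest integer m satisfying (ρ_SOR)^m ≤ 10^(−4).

m = 217

[ρ_J] n=147: ρ(B_J) = cos(π/(n+1)) = cos(π/148) = 0.9997747.
√(1 − cos²(π/148)) = sin(π/148) ≈ 0.0212254.
ω* = 2/(1 + 0.0212254) = 2/1.0212254 = 1.9584315.
ρ(B_{ω*}) = ω*−1 = 0.9584315
ρ_SOR^m ≤ 10^(−4) ⇔ m ≥ 4·ln10/(−ln 0.9584315) = 9.21034/0.0424572 = 216.932; m = ⌈216.932⌉ = 217.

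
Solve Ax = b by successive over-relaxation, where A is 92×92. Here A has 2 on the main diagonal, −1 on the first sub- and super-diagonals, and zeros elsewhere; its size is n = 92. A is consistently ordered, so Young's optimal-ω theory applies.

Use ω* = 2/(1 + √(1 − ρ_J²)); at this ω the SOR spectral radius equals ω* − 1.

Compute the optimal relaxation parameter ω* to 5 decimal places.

ρ_J = max_k |cos(kπ/93)| = cos(π/93) = 0.99943
root = sin(π/93) = 0.033774  (since 1−cos² = sin²).
ω* = 2/(1 + 0.033774) = 2/1.033774 = 1.93466.
At ω = 1.93466 every |λ(B_ω)| = ω−1, so ρ_SOR = 0.93466.

ω* = 1.93466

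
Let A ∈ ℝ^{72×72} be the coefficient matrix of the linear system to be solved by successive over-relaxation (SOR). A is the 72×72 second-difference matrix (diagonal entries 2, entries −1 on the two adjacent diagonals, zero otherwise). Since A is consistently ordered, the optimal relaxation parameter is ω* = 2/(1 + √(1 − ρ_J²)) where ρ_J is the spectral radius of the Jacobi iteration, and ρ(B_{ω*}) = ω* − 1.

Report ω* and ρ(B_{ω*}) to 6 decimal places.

B_J for the 72×72 system has eigenvalues cos(kπ/73); ρ_J = cos(π/73) = 0.999074.
√(1 − cos²(π/73)) = sin(π/73) ≈ 0.0430222.
ω* = 2/(1 + 0.0430222) = 2/1.0430222 = 1.917505.
ρ(B_{ω*}) = ω*−1 = 0.917505

ω* = 1.917505, ρ_SOR = 0.917505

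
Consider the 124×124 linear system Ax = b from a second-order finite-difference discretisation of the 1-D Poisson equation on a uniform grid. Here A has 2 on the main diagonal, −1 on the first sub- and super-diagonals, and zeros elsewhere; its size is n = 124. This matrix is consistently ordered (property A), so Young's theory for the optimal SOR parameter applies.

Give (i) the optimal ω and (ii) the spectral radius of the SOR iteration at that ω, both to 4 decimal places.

ω* = 1.9510, ρ_SOR = 0.9510

spectrum of D⁻¹(L+U) = {cos(kπ/125) : 1≤k≤124}; ρ_J = cos(π/125) = 0.9997.
√(1 − cos²(π/125)) = sin(π/125) ≈ 0.02513.
So ω* = 2/1.02513 = 1.9510 (Young).
ρ_SOR = ω* − 1 = 1.9510 − 1 = 0.9510.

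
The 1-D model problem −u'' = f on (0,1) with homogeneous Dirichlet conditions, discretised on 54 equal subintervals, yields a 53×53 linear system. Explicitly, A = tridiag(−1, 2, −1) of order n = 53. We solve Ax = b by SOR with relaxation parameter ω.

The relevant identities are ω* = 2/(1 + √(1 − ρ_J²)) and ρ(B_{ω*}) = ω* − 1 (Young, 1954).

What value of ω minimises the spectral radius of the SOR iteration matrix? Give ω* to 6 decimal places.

ω* = 1.890100

B_J for the 53×53 system has eigenvalues cos(kπ/54); ρ_J = cos(π/54) = 0.998308.
root = sin(π/54) = 0.0581448  (since 1−cos² = sin²).
[ω*] 2 ÷ (1 + 0.0581448) = 2 ÷ 1.0581448 = 1.890100.
ρ_SOR = ω* − 1 ≈ 0.890100.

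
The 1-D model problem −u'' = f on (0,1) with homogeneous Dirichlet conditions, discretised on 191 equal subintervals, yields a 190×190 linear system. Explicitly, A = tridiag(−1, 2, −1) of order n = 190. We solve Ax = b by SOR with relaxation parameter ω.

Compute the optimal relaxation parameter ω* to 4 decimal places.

B_J for the 190×190 system has eigenvalues cos(kπ/191); ρ_J = cos(π/191) = 0.9999.
√(1−ρ_J²) simplifies to sin(π/191) = 0.01645.
[ω*] 2 ÷ (1 + 0.01645) = 2 ÷ 1.01645 = 1.9676.
ρ_SOR = ω* − 1 = 1.9676 − 1 = 0.9676.

ω* = 1.9676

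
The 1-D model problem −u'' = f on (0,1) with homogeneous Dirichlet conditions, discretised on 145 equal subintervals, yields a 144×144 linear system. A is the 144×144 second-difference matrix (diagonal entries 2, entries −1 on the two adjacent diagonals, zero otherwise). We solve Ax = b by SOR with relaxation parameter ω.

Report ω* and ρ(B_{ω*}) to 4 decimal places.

spectrum of D⁻¹(L+U) = {cos(kπ/145) : 1≤k≤144}; ρ_J = cos(π/145) = 0.9998.
√(1−ρ_J²) simplifies to sin(π/145) = 0.02166.
[ω*] 2 ÷ (1 + 0.02166) = 2 ÷ 1.02166 = 1.9576.
and ρ(B_{ω*}) = 1.9576 − 1 = 0.9576.

ω* = 1.9576, ρ_SOR = 0.9576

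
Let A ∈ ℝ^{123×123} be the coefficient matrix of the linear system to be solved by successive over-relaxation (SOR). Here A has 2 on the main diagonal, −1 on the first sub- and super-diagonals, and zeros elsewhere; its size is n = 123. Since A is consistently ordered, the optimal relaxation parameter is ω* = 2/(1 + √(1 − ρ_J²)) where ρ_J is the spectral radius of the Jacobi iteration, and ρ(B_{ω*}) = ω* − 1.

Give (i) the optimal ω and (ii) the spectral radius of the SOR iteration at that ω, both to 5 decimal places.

n=123: λ(B_J) = 1 − λ(A)/2 = cos(kπ/124); k=1 gives ρ_J = 0.99968.
√(1−ρ_J²) = |sin(π/124)| = 0.025333
So ω* = 2/1.025333 = 1.95059 (Young).
Hence ρ(B_{ω*}) = 1.95059 − 1 = 0.95059.

ω* = 1.95059, ρ_SOR = 0.95059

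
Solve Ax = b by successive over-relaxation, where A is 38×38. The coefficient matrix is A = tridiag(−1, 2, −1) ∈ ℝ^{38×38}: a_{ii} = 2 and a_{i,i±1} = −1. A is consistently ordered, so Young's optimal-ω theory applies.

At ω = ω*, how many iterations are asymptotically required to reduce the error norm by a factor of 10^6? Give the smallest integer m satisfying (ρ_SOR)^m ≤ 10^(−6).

m = 86

With n=38, ρ(Jacobi) = cos(π/39) = 0.9967573.
√(1 − cos²(π/39)) = sin(π/39) ≈ 0.0804666.
ω* = 2/(1+0.0804666) = 1.8510521
ρ_SOR = ω* − 1 = 1.8510521 − 1 = 0.8510521.
ρ_SOR^m ≤ 10^(−6) ⇔ m ≥ 6·ln10/(−ln 0.8510521) = 13.8155/0.161282 = 85.661; m = ⌈85.661⌉ = 86.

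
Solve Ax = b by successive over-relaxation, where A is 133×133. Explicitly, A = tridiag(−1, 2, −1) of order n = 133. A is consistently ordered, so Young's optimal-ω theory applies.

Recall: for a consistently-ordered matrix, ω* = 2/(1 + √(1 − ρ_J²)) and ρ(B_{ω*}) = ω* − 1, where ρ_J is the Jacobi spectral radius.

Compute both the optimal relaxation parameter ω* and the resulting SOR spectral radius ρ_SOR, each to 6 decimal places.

ω* = 1.954189, ρ_SOR = 0.954189

With n=133, ρ(Jacobi) = cos(π/134) = 0.999725.
root = sin(π/134) = 0.0234426  (since 1−cos² = sin²).
ω* = 2/(1+0.0234426) = 1.954189
ρ(B_{ω*}) = ω*−1 = 0.954189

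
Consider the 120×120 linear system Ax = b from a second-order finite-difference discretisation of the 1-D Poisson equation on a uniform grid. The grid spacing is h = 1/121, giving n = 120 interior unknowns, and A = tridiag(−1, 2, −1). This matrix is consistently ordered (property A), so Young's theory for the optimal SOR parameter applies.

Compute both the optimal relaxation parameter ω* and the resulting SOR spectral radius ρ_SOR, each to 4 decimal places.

½·tridiag(1,0,1) at n=120: λ_k = cos(kπ/121); max |λ| at k=1 ⇒ ρ_J = cos(π/121) ≈ 0.9997.
√(1−ρ_J²) = |sin(π/121)| = 0.02596
Then 2/(1+√(1−ρ_J²)) = 2/(1+0.02596); ω* = 2/1.02596 = 1.9494.
ρ_SOR = ω* − 1 ≈ 0.9494.

ω* = 1.9494, ρ_SOR = 0.9494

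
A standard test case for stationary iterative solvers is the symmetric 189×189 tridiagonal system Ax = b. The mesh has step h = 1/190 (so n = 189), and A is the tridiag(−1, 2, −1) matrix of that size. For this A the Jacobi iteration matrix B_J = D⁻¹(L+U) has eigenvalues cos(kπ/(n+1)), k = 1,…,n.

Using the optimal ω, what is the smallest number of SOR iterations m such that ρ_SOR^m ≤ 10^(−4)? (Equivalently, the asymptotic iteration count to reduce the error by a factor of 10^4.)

m = 279

B_J for the 189×189 system has eigenvalues cos(kπ/190); ρ_J = cos(π/190) = 0.9998633.
√(1 − cos²(π/190)) = sin(π/190) ≈ 0.0165339.
ω* = 2 / (1 + 0.0165339) = 2 / 1.0165339 ≈ 1.9674700.
At ω = 1.9674700 every |λ(B_ω)| = ω−1, so ρ_SOR = 0.9674700.
m ≥ 4·ln10 / (−ln 0.9674700) = 278.503; smallest integer m = 279.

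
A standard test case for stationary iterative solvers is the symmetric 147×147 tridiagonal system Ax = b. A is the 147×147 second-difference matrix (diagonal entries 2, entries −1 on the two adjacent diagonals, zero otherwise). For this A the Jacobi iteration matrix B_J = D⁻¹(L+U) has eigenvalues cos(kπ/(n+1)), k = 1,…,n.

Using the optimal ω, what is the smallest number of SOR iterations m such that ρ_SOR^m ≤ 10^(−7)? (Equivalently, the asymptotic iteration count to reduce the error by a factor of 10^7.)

½·tridiag(1,0,1) at n=147: λ_k = cos(kπ/148); max |λ| at k=1 ⇒ ρ_J = cos(π/148) ≈ 0.9997747.
√(1 − cos²(π/148)) = sin(π/148) ≈ 0.0212254.
[ω*] 2 ÷ (1 + 0.0212254) = 2 ÷ 1.0212254 = 1.9584315.
At ω = 1.9584315 every |λ(B_ω)| = ω−1, so ρ_SOR = 0.9584315.
For 7 digits: m = 7·ln10 / (−ln 0.9584315) = 16.1181/0.0424572 = 379.632; round up → m = 380.

m = 380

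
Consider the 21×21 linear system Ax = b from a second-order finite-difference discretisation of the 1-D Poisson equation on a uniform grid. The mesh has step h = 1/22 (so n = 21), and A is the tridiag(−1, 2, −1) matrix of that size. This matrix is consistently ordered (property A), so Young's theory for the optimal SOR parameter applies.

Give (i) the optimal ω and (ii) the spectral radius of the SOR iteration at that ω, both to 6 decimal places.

n=21: λ(B_J) = 1 − λ(A)/2 = cos(kπ/22); k=1 gives ρ_J = 0.989821.
root = sin(π/22) = 0.1423148  (since 1−cos² = sin²).
Young: ω* = 2/(1+√(1−ρ_J²)) = 2/(1+0.1423148) = 2/1.1423148 = 1.750831.
ρ_SOR = ω* − 1 = 1.750831 − 1 = 0.750831.

ω* = 1.750831, ρ_SOR = 0.750831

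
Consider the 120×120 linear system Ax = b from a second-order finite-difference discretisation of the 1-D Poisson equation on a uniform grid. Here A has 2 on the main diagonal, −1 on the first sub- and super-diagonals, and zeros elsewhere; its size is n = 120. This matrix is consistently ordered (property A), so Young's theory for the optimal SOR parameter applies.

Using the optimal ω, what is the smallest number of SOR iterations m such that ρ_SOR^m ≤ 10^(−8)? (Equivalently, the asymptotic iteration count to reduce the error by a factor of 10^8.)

n=120: λ(B_J) = 1 − λ(A)/2 = cos(kπ/121); k=1 gives ρ_J = 0.9996630.
1 − cos²(π/121) = sin²(π/121) ⇒ √(1−ρ_J²) = sin(π/121) = 0.0259607.
ω* = 2/(1 + 0.0259607) = 2/1.0259607 = 1.9493924.
Hence ρ(B_{ω*}) = 1.9493924 − 1 = 0.9493924.
ρ_SOR^m ≤ 10^(−8) ⇔ m ≥ 8·ln10/(−ln 0.9493924) = 18.4207/0.0519331 = 354.701; m = ⌈354.701⌉ = 355.

m = 355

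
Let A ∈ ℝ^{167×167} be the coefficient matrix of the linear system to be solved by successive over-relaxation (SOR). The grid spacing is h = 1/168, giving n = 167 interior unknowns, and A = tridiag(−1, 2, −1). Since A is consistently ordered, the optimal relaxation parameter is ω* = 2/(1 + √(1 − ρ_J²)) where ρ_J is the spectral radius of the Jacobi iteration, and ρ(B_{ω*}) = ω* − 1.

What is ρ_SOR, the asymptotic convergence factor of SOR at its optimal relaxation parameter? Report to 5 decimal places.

ρ_SOR = 0.96329

n=167: λ(B_J) = 1 − λ(A)/2 = cos(kπ/168); k=1 gives ρ_J = 0.99983.
1 − cos²(π/168) = sin²(π/168) ⇒ √(1−ρ_J²) = sin(π/168) = 0.018699.
ω* = 2/(1 + 0.018699) = 2/1.018699 = 1.96329.
At ω = 1.96329 every |λ(B_ω)| = ω−1, so ρ_SOR = 0.96329.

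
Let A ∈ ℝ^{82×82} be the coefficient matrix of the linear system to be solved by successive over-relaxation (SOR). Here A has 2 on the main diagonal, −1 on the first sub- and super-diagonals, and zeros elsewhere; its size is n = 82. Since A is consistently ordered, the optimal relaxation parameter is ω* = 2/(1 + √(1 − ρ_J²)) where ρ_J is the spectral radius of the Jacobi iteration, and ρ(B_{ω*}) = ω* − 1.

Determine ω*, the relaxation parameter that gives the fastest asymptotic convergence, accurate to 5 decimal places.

½·tridiag(1,0,1) at n=82: λ_k = cos(kπ/83); max |λ| at k=1 ⇒ ρ_J = cos(π/83) ≈ 0.99928.
1 − cos²(π/83) = sin²(π/83) ⇒ √(1−ρ_J²) = sin(π/83) = 0.037841.
ω* = 2/(1+0.037841) = 1.92708
At ω = 1.92708 every |λ(B_ω)| = ω−1, so ρ_SOR = 0.92708.

ω* = 1.92708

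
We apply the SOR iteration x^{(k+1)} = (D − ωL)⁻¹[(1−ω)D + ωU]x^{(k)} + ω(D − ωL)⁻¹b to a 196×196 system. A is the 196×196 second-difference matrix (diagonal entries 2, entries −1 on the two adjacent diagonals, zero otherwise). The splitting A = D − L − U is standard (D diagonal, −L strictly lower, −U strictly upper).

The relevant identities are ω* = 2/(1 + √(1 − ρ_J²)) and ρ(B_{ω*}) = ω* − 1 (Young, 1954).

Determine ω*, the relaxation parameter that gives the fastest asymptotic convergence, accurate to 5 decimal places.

With n=196, ρ(Jacobi) = cos(π/197) = 0.99987.
root = sin(π/197) = 0.015946  (since 1−cos² = sin²).
ω* = 2/(1 + 0.015946) = 2/1.015946 = 1.96861.
ρ_SOR = ω* − 1 = 1.96861 − 1 = 0.96861.

ω* = 1.96861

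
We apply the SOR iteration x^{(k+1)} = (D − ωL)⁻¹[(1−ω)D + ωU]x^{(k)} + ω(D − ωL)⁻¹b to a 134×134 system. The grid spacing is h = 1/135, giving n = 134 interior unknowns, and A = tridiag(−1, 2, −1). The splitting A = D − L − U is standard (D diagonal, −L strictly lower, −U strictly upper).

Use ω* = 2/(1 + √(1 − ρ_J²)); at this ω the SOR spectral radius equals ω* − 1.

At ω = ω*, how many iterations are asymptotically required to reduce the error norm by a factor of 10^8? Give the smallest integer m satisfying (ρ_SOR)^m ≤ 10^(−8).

½·tridiag(1,0,1) at n=134: λ_k = cos(kπ/135); max |λ| at k=1 ⇒ ρ_J = cos(π/135) ≈ 0.9997292.
1 − cos²(π/135) = sin²(π/135) ⇒ √(1−ρ_J²) = sin(π/135) = 0.0232690.
ω* = 2 / (1 + 0.0232690) = 2 / 1.0232690 ≈ 1.9545203.
[ρ_SOR] ω* − 1 = 0.9545203.
8·ln10 = 18.4207; −ln(0.9545203) = 0.0465464; m = ⌈18.4207/0.0465464⌉ = ⌈395.749⌉ = 396.

m = 396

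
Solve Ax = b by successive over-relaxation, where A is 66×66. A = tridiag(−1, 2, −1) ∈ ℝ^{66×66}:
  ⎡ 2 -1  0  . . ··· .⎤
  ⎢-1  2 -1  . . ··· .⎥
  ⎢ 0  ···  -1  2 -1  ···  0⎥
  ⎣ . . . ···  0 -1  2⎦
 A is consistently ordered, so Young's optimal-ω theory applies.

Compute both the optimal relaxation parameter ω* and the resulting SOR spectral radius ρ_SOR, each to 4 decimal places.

n=66: λ(B_J) = 1 − λ(A)/2 = cos(kπ/67); k=1 gives ρ_J = 0.9989.
1 − cos²(π/67) = sin²(π/67) ⇒ √(1−ρ_J²) = sin(π/67) = 0.04687.
ω* = 2/(1 + 0.04687) = 2/1.04687 = 1.9105.
ρ(B_{ω*}) = ω*−1 = 0.9105

ω* = 1.9105, ρ_SOR = 0.9105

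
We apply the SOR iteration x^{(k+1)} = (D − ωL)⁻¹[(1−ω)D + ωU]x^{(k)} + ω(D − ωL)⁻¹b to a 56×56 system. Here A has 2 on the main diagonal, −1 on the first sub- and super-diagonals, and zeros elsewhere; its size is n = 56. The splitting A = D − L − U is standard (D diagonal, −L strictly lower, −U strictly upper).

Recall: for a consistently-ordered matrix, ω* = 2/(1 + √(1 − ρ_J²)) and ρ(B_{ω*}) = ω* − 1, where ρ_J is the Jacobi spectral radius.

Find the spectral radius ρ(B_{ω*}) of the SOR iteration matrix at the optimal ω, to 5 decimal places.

ρ_SOR = 0.89558

n=56: λ(B_J) = 1 − λ(A)/2 = cos(kπ/57); k=1 gives ρ_J = 0.99848.
√(1 − cos²(π/57)) = sin(π/57) ≈ 0.055088.
Young: ω* = 2/(1+√(1−ρ_J²)) = 2/(1+0.055088) = 2/1.055088 = 1.89558.
[ρ_SOR] ω* − 1 = 0.89558.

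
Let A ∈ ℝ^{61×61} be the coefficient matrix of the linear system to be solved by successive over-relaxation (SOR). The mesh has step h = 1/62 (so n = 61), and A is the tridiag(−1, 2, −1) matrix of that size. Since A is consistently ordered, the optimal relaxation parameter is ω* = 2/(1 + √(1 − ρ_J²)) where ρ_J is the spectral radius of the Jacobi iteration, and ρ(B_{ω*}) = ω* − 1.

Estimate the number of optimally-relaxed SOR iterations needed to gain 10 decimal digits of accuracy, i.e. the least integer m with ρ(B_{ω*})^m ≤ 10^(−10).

m = 228

With n=61, ρ(Jacobi) = cos(π/62) = 0.9987165.
√(1 − cos²(π/62)) = sin(π/62) ≈ 0.0506492.
Young: ω* = 2/(1+√(1−ρ_J²)) = 2/(1+0.0506492) = 2/1.0506492 = 1.9035849.
and ρ(B_{ω*}) = 1.9035849 − 1 = 0.9035849.
(0.9035849)^m ≤ 10^{−10}  ⇒  m·ln(0.9035849) ≤ −10·ln10  ⇒  m ≥ 227.113  ⇒  m = 228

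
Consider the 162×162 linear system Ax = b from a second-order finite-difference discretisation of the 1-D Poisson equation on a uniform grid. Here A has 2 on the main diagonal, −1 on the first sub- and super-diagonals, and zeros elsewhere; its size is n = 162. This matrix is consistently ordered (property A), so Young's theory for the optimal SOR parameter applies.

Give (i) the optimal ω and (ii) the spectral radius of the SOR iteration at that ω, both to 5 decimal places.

spectrum of D⁻¹(L+U) = {cos(kπ/163) : 1≤k≤162}; ρ_J = cos(π/163) = 0.99981.
√(1−ρ_J²) = |sin(π/163)| = 0.019272
ω* = 2/(1+0.019272) = 1.96218
At ω = 1.96218 every |λ(B_ω)| = ω−1, so ρ_SOR = 0.96218.

ω* = 1.96218, ρ_SOR = 0.96218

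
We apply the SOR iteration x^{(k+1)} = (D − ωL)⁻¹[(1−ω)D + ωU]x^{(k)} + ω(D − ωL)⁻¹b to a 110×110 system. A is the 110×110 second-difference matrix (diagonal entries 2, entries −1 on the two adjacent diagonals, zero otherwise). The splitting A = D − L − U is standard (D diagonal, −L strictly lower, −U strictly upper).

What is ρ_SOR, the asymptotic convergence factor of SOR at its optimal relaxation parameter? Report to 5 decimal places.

n=110: λ(B_J) = 1 − λ(A)/2 = cos(kπ/111); k=1 gives ρ_J = 0.99960.
1 − cos²(π/111) = sin²(π/111) ⇒ √(1−ρ_J²) = sin(π/111) = 0.028299.
Then 2/(1+√(1−ρ_J²)) = 2/(1+0.028299); ω* = 2/1.028299 = 1.94496.
At ω = 1.94496 every |λ(B_ω)| = ω−1, so ρ_SOR = 0.94496.

ρ_SOR = 0.94496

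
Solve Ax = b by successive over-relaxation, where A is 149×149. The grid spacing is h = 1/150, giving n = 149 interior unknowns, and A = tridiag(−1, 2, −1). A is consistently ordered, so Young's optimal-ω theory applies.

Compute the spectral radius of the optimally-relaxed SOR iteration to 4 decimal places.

ρ_SOR = 0.9590

With n=149, ρ(Jacobi) = cos(π/150) = 0.9998.
1 − cos²(π/150) = sin²(π/150) ⇒ √(1−ρ_J²) = sin(π/150) = 0.02094.
So ω* = 2/1.02094 = 1.9590 (Young).
ρ_SOR = ω* − 1 ≈ 0.9590.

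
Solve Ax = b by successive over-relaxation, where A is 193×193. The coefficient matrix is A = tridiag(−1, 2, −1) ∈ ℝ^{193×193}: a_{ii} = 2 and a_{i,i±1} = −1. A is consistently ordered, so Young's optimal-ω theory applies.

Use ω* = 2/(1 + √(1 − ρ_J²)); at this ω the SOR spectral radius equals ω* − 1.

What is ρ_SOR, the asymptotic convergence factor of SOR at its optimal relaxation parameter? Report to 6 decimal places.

ρ_SOR = 0.968130

B_J for the 193×193 system has eigenvalues cos(kπ/194); ρ_J = cos(π/194) = 0.999869.
√(1−ρ_J²) simplifies to sin(π/194) = 0.0161931.
ω* = 2/(1 + 0.0161931) = 2/1.0161931 = 1.968130.
ρ_SOR = ω* − 1 = 1.968130 − 1 = 0.968130.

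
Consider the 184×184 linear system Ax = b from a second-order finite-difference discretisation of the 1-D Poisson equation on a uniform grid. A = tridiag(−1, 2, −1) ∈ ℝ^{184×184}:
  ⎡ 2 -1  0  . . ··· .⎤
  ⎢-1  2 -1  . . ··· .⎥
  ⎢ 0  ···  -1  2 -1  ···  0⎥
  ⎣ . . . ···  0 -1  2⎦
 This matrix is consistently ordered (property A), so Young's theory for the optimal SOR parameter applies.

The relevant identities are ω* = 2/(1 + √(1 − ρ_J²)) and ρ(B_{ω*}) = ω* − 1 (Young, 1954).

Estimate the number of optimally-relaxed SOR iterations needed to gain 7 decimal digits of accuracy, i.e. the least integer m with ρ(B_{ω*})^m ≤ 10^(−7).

ρ_J = max_k |cos(kπ/185)| = cos(π/185) = 0.9998558
√(1−ρ_J²) simplifies to sin(π/185) = 0.0169808.
ω* = 2/(1 + 0.0169808) = 2/1.0169808 = 1.9666055.
ρ(B_{ω*}) = ω*−1 = 0.9666055
For 7 digits: m = 7·ln10 / (−ln 0.9666055) = 16.1181/0.0339648 = 474.553; round up → m = 475.

m = 475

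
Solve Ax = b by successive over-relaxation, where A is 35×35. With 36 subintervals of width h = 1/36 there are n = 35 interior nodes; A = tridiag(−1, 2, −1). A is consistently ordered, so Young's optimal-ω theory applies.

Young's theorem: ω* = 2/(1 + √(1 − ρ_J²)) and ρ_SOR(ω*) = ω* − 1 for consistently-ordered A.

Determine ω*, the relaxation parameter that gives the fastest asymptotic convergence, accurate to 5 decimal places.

½·tridiag(1,0,1) at n=35: λ_k = cos(kπ/36); max |λ| at k=1 ⇒ ρ_J = cos(π/36) ≈ 0.99619.
√(1−ρ_J²) simplifies to sin(π/36) = 0.087156.
So ω* = 2/1.087156 = 1.83966 (Young).
Hence ρ(B_{ω*}) = 1.83966 − 1 = 0.83966.

ω* = 1.83966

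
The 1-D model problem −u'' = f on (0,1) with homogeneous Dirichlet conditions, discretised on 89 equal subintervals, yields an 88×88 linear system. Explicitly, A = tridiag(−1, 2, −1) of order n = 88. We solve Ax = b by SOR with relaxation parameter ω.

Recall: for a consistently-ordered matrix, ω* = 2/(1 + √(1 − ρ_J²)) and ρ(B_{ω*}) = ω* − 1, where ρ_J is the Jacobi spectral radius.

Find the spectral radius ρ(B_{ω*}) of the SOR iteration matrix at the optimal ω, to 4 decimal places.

n=88: λ(B_J) = 1 − λ(A)/2 = cos(kπ/89); k=1 gives ρ_J = 0.9994.
√(1 − cos²(π/89)) = sin(π/89) ≈ 0.03529.
ω* = 2/(1+0.03529) = 1.9318
Hence ρ(B_{ω*}) = 1.9318 − 1 = 0.9318.

ρ_SOR = 0.9318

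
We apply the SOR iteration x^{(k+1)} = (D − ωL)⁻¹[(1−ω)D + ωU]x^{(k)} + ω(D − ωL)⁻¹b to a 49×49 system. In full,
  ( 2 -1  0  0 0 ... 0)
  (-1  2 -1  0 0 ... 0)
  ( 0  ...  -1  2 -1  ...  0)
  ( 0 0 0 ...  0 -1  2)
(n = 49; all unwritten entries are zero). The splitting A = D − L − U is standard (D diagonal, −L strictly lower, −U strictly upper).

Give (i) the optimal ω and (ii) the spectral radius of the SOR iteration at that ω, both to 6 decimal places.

ω* = 1.881838, ρ_SOR = 0.881838

B_J for the 49×49 system has eigenvalues cos(kπ/50); ρ_J = cos(π/50) = 0.998027.
root = sin(π/50) = 0.0627905  (since 1−cos² = sin²).
Then 2/(1+√(1−ρ_J²)) = 2/(1+0.0627905); ω* = 2/1.0627905 = 1.881838.
ρ_SOR = ω* − 1 ≈ 0.881838.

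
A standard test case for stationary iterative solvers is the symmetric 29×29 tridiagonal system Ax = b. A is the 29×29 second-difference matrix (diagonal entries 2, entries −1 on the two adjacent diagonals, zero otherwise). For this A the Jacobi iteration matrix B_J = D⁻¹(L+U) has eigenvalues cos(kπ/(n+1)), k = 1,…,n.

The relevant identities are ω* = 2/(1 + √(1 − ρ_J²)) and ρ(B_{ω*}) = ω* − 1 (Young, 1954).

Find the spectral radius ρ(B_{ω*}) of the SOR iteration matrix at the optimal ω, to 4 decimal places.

½·tridiag(1,0,1) at n=29: λ_k = cos(kπ/30); max |λ| at k=1 ⇒ ρ_J = cos(π/30) ≈ 0.9945.
√(1−ρ_J²) simplifies to sin(π/30) = 0.10453.
ω* = 2 / (1 + 0.10453) = 2 / 1.10453 ≈ 1.8107.
ρ_SOR = ω* − 1 ≈ 0.8107.

ρ_SOR = 0.8107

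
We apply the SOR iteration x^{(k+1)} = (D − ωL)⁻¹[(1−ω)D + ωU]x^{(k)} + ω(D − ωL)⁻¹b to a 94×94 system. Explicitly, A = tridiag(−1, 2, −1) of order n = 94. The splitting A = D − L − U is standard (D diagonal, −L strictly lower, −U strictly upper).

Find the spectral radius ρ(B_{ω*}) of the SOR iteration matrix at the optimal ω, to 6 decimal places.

ρ_J = max_k |cos(kπ/95)| = cos(π/95) = 0.999453
√(1−ρ_J²) = |sin(π/95)| = 0.0330634
ω* = 2 / (1 + 0.0330634) = 2 / 1.0330634 ≈ 1.935990.
Hence ρ(B_{ω*}) = 1.935990 − 1 = 0.935990.

ρ_SOR = 0.935990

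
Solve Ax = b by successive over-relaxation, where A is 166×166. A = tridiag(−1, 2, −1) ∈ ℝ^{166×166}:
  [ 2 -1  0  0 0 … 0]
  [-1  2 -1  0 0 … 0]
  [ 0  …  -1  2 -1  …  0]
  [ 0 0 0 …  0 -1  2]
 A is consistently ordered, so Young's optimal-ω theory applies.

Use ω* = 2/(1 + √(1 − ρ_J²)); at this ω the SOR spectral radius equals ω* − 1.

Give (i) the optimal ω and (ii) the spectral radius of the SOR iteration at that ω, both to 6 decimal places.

ω* = 1.963073, ρ_SOR = 0.963073

With n=166, ρ(Jacobi) = cos(π/167) = 0.999823.
√(1−ρ_J²) simplifies to sin(π/167) = 0.0188108.
ω* = 2/(1 + 0.0188108) = 2/1.0188108 = 1.963073.
[ρ_SOR] ω* − 1 = 0.963073.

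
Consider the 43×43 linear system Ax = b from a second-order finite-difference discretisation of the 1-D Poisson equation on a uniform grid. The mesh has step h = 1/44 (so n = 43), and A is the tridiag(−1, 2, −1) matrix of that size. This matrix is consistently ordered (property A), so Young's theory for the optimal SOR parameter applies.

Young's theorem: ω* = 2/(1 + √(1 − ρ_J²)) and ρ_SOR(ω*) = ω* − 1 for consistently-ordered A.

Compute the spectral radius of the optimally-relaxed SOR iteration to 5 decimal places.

ρ_SOR = 0.86682

B_J for the 43×43 system has eigenvalues cos(kπ/44); ρ_J = cos(π/44) = 0.99745.
1 − cos²(π/44) = sin²(π/44) ⇒ √(1−ρ_J²) = sin(π/44) = 0.071339.
So ω* = 2/1.071339 = 1.86682 (Young).
Hence ρ(B_{ω*}) = 1.86682 − 1 = 0.86682.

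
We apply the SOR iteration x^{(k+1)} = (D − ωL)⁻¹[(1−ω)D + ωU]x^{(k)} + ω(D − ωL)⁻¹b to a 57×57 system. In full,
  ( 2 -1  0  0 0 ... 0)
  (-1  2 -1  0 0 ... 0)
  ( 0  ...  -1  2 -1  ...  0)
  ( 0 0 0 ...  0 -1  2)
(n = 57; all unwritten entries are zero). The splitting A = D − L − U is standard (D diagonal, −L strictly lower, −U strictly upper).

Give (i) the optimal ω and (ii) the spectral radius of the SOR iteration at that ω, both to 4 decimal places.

ω* = 1.8973, ρ_SOR = 0.8973

[ρ_J] n=57: ρ(B_J) = cos(π/(n+1)) = cos(π/58) = 0.9985.
√(1−ρ_J²) = |sin(π/58)| = 0.05414
Young: ω* = 2/(1+√(1−ρ_J²)) = 2/(1+0.05414) = 2/1.05414 = 1.8973.
ρ_SOR = ω* − 1 = 1.8973 − 1 = 0.8973.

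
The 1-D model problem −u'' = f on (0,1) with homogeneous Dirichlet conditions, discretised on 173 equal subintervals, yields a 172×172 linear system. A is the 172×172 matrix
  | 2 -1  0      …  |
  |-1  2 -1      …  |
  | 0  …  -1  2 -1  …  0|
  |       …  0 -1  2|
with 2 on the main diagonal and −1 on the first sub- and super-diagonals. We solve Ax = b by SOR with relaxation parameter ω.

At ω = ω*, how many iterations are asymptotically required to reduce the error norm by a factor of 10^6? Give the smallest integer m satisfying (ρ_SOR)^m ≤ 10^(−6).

m = 381

B_J for the 172×172 system has eigenvalues cos(kπ/173); ρ_J = cos(π/173) = 0.9998351.
root = sin(π/173) = 0.0181585  (since 1−cos² = sin²).
Young: ω* = 2/(1+√(1−ρ_J²)) = 2/(1+0.0181585) = 2/1.0181585 = 1.9643307.
and ρ(B_{ω*}) = 1.9643307 − 1 = 0.9643307.
m ≥ 6·ln10 / (−ln 0.9643307) = 380.372; smallest integer m = 381.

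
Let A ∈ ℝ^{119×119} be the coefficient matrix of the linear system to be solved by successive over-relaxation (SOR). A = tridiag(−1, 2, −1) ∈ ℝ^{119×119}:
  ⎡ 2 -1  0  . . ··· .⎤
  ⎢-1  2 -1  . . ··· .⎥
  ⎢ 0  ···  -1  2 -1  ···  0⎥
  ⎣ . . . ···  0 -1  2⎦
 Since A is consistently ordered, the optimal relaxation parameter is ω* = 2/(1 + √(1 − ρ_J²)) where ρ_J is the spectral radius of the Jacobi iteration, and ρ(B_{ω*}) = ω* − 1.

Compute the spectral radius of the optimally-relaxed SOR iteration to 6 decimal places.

B_J for the 119×119 system has eigenvalues cos(kπ/120); ρ_J = cos(π/120) = 0.999657.
root = sin(π/120) = 0.0261769  (since 1−cos² = sin²).
So ω* = 2/1.0261769 = 1.948982 (Young).
ρ_SOR = ω* − 1 = 1.948982 − 1 = 0.948982.

ρ_SOR = 0.948982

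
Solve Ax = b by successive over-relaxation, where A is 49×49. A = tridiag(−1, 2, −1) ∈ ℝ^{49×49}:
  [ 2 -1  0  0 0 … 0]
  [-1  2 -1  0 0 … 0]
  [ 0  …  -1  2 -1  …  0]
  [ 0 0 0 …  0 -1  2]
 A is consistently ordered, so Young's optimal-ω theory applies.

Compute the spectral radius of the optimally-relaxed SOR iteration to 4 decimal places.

ρ_SOR = 0.8818

½·tridiag(1,0,1) at n=49: λ_k = cos(kπ/50); max |λ| at k=1 ⇒ ρ_J = cos(π/50) ≈ 0.9980.
√(1−ρ_J²) simplifies to sin(π/50) = 0.06279.
So ω* = 2/1.06279 = 1.8818 (Young).
ρ_SOR = ω* − 1 ≈ 0.8818.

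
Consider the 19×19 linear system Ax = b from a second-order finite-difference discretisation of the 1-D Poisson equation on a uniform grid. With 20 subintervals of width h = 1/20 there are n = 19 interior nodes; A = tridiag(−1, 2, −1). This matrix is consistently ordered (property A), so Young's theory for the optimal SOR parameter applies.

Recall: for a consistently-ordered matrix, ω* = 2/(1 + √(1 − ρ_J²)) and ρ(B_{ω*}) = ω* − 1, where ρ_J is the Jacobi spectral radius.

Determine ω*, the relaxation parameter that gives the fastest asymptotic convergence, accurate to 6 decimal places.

ρ_J = max_k |cos(kπ/20)| = cos(π/20) = 0.987688
1 − cos²(π/20) = sin²(π/20) ⇒ √(1−ρ_J²) = sin(π/20) = 0.1564345.
Young: ω* = 2/(1+√(1−ρ_J²)) = 2/(1+0.1564345) = 2/1.1564345 = 1.729454.
ρ(B_{ω*}) = ω*−1 = 0.729454

ω* = 1.729454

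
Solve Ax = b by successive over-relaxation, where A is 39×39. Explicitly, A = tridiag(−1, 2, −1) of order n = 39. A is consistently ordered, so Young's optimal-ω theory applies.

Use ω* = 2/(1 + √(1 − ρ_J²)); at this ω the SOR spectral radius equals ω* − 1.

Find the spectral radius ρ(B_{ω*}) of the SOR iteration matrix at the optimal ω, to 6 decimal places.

ρ_SOR = 0.854498

B_J for the 39×39 system has eigenvalues cos(kπ/40); ρ_J = cos(π/40) = 0.996917.
1 − cos²(π/40) = sin²(π/40) ⇒ √(1−ρ_J²) = sin(π/40) = 0.0784591.
ω* = 2 / (1 + 0.0784591) = 2 / 1.0784591 ≈ 1.854498.
[ρ_SOR] ω* − 1 = 0.854498.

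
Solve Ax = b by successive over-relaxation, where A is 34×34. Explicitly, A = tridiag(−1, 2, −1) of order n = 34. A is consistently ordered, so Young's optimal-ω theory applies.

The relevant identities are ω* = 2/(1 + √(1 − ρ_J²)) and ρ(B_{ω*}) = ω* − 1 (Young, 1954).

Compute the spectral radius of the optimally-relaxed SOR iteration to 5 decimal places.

spectrum of D⁻¹(L+U) = {cos(kπ/35) : 1≤k≤34}; ρ_J = cos(π/35) = 0.99597.
√(1−ρ_J²) simplifies to sin(π/35) = 0.089639.
Young: ω* = 2/(1+√(1−ρ_J²)) = 2/(1+0.089639) = 2/1.089639 = 1.83547.
Hence ρ(B_{ω*}) = 1.83547 − 1 = 0.83547.

ρ_SOR = 0.83547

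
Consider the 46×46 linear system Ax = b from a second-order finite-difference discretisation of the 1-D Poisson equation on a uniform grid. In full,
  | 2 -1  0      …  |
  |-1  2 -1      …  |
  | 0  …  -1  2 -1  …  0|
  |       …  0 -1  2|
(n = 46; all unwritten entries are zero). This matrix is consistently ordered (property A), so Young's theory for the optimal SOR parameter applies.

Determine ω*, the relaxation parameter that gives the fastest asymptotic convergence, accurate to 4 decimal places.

½·tridiag(1,0,1) at n=46: λ_k = cos(kπ/47); max |λ| at k=1 ⇒ ρ_J = cos(π/47) ≈ 0.9978.
√(1−ρ_J²) simplifies to sin(π/47) = 0.06679.
Then 2/(1+√(1−ρ_J²)) = 2/(1+0.06679); ω* = 2/1.06679 = 1.8748.
and ρ(B_{ω*}) = 1.8748 − 1 = 0.8748.

ω* = 1.8748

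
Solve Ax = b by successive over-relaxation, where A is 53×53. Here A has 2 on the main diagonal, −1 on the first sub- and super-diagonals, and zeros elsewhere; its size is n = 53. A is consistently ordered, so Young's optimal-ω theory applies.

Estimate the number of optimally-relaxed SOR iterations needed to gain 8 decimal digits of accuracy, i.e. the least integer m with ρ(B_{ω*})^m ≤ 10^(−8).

[ρ_J] n=53: ρ(B_J) = cos(π/(n+1)) = cos(π/54) = 0.9983082.
√(1−ρ_J²) = |sin(π/54)| = 0.0581448
ω* = 2/(1+0.0581448) = 1.8901005
and ρ(B_{ω*}) = 1.8901005 − 1 = 0.8901005.
Need (0.8901005)^m ≤ 10^(−8): m ≥ 8·ln10/|ln 0.8901005| = 18.4207/0.116421 = 158.225 ⇒ m = 159.

m = 159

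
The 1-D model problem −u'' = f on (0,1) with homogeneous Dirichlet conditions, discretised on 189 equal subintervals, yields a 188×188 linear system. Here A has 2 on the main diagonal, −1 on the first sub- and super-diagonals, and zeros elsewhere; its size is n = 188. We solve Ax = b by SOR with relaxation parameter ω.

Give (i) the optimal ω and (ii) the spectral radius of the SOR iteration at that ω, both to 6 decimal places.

With n=188, ρ(Jacobi) = cos(π/189) = 0.999862.
root = sin(π/189) = 0.0166214  (since 1−cos² = sin²).
ω* = 2/(1 + 0.0166214) = 2/1.0166214 = 1.967301.
Hence ρ(B_{ω*}) = 1.967301 − 1 = 0.967301.

ω* = 1.967301, ρ_SOR = 0.967301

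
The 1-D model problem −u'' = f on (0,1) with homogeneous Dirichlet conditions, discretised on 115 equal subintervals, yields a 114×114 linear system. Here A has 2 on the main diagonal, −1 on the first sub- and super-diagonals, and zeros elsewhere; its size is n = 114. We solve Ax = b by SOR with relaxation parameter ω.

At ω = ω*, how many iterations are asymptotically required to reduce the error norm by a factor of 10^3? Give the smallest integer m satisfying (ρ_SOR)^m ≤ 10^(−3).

n=114: λ(B_J) = 1 − λ(A)/2 = cos(kπ/115); k=1 gives ρ_J = 0.9996269.
root = sin(π/115) = 0.0273148  (since 1−cos² = sin²).
So ω* = 2/1.0273148 = 1.9468229 (Young).
ρ(B_{ω*}) = ω*−1 = 0.9468229
For 3 digits: m = 3·ln10 / (−ln 0.9468229) = 6.90776/0.0546432 = 126.416; round up → m = 127.

m = 127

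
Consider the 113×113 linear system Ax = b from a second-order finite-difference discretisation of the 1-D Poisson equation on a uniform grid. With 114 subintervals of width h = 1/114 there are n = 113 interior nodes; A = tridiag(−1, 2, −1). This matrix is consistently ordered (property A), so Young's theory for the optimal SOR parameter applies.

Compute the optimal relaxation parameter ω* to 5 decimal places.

ω* = 1.94637

B_J for the 113×113 system has eigenvalues cos(kπ/114); ρ_J = cos(π/114) = 0.99962.
√(1−ρ_J²) = |sin(π/114)| = 0.027554
Young: ω* = 2/(1+√(1−ρ_J²)) = 2/(1+0.027554) = 2/1.027554 = 1.94637.
[ρ_SOR] ω* − 1 = 0.94637.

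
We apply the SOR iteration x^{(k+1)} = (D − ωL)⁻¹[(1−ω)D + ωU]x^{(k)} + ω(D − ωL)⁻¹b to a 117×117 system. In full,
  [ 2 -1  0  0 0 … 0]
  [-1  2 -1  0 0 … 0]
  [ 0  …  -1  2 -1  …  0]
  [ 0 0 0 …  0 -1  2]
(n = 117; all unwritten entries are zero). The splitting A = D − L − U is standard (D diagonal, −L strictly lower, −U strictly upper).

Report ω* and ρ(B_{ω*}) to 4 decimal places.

ω* = 1.9481, ρ_SOR = 0.9481

[ρ_J] n=117: ρ(B_J) = cos(π/(n+1)) = cos(π/118) = 0.9996.
1 − cos²(π/118) = sin²(π/118) ⇒ √(1−ρ_J²) = sin(π/118) = 0.02662.
[ω*] 2 ÷ (1 + 0.02662) = 2 ÷ 1.02662 = 1.9481.
ρ(B_{ω*}) = ω*−1 = 0.9481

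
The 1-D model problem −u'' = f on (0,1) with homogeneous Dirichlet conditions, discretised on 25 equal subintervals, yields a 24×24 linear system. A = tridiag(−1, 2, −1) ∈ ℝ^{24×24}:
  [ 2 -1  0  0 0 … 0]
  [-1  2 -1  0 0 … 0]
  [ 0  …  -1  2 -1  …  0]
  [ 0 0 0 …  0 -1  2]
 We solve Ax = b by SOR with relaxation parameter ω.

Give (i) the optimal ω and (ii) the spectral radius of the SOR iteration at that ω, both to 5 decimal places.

ω* = 1.77725, ρ_SOR = 0.77725

n=24: λ(B_J) = 1 − λ(A)/2 = cos(kπ/25); k=1 gives ρ_J = 0.99211.
√(1 − cos²(π/25)) = sin(π/25) ≈ 0.125333.
ω* = 2 / (1 + 0.125333) = 2 / 1.125333 ≈ 1.77725.
ρ(B_{ω*}) = ω*−1 = 0.77725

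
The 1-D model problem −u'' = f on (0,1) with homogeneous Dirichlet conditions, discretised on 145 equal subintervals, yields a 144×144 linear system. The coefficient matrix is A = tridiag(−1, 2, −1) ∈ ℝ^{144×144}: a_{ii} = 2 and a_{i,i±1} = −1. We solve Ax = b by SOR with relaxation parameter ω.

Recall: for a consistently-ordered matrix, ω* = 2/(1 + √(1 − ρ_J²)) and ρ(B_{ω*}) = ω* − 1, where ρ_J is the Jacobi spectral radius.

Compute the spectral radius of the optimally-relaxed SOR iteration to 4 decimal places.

n=144: λ(B_J) = 1 − λ(A)/2 = cos(kπ/145); k=1 gives ρ_J = 0.9998.
root = sin(π/145) = 0.02166  (since 1−cos² = sin²).
ω* = 2 / (1 + 0.02166) = 2 / 1.02166 ≈ 1.9576.
ρ_SOR = ω* − 1 = 1.9576 − 1 = 0.9576.

ρ_SOR = 0.9576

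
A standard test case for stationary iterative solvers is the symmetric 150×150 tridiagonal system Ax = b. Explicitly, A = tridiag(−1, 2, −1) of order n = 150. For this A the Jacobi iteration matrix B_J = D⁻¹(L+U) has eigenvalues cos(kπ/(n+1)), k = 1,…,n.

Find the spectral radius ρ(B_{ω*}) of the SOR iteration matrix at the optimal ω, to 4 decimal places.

[ρ_J] n=150: ρ(B_J) = cos(π/(n+1)) = cos(π/151) = 0.9998.
√(1 − cos²(π/151)) = sin(π/151) ≈ 0.02080.
ω* = 2/(1 + 0.02080) = 2/1.02080 = 1.9592.
ρ_SOR = ω* − 1 = 1.9592 − 1 = 0.9592.

ρ_SOR = 0.9592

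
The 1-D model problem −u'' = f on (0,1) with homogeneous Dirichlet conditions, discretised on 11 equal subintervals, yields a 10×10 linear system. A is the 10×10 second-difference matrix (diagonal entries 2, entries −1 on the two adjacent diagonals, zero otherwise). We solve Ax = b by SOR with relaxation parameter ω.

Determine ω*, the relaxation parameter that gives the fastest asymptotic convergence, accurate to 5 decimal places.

spectrum of D⁻¹(L+U) = {cos(kπ/11) : 1≤k≤10}; ρ_J = cos(π/11) = 0.95949.
√(1 − cos²(π/11)) = sin(π/11) ≈ 0.281733.
ω* = 2/(1 + 0.281733) = 2/1.281733 = 1.56039.
At ω = 1.56039 every |λ(B_ω)| = ω−1, so ρ_SOR = 0.56039.

ω* = 1.56039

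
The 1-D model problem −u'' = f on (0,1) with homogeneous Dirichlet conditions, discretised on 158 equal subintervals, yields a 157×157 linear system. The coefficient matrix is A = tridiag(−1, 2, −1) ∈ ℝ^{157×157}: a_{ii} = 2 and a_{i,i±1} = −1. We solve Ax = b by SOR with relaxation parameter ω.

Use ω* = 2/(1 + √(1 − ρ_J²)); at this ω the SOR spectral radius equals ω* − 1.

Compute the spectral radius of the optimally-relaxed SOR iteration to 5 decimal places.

½·tridiag(1,0,1) at n=157: λ_k = cos(kπ/158); max |λ| at k=1 ⇒ ρ_J = cos(π/158) ≈ 0.99980.
1 − cos²(π/158) = sin²(π/158) ⇒ √(1−ρ_J²) = sin(π/158) = 0.019882.
ω* = 2 / (1 + 0.019882) = 2 / 1.019882 ≈ 1.96101.
ρ_SOR = ω* − 1 ≈ 0.96101.

ρ_SOR = 0.96101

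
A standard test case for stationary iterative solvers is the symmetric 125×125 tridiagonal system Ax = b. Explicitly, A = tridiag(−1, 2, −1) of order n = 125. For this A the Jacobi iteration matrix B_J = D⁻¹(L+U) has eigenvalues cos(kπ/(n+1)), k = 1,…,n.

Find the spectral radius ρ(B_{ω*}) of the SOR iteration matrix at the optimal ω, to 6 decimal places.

ρ_J = max_k |cos(kπ/126)| = cos(π/126) = 0.999689
1 − cos²(π/126) = sin²(π/126) ⇒ √(1−ρ_J²) = sin(π/126) = 0.0249307.
ω* = 2 / (1 + 0.0249307) = 2 / 1.0249307 ≈ 1.951351.
At ω = 1.951351 every |λ(B_ω)| = ω−1, so ρ_SOR = 0.951351.

ρ_SOR = 0.951351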